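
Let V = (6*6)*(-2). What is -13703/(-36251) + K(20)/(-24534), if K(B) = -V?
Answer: 18532185/49410113 ≈ 0.37507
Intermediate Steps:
V = -72 (V = 36*(-2) = -72)
K(B) = 72 (K(B) = -1*(-72) = 72)
-13703/(-36251) + K(20)/(-24534) = -13703/(-36251) + 72/(-24534) = -13703*(-1/36251) + 72*(-1/24534) = 13703/36251 - 4/1363 = 18532185/49410113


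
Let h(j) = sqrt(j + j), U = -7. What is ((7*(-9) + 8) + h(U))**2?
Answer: (55 - I*sqrt(14))**2 ≈ 3011.0 - 411.58*I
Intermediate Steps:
h(j) = sqrt(2)*sqrt(j) (h(j) = sqrt(2*j) = sqrt(2)*sqrt(j))
((7*(-9) + 8) + h(U))**2 = ((7*(-9) + 8) + sqrt(2)*sqrt(-7))**2 = ((-63 + 8) + sqrt(2)*(I*sqrt(7)))**2 = (-55 + I*sqrt(14))**2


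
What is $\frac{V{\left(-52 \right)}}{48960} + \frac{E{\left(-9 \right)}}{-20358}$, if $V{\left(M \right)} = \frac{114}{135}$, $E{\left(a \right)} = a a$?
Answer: $- \frac{1645237}{415303200} \approx -0.0039615$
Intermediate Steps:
$E{\left(a \right)} = a^{2}$
$V{\left(M \right)} = \frac{38}{45}$ ($V{\left(M \right)} = 114 \cdot \frac{1}{135} = \frac{38}{45}$)
$\frac{V{\left(-52 \right)}}{48960} + \frac{E{\left(-9 \right)}}{-20358} = \frac{38}{45 \cdot 48960} + \frac{\left(-9\right)^{2}}{-20358} = \frac{38}{45} \cdot \frac{1}{48960} + 81 \left(- \frac{1}{20358}\right) = \frac{19}{1101600} - \frac{3}{754} = - \frac{1645237}{415303200}$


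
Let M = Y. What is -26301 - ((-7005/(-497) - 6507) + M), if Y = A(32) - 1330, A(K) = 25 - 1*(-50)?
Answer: -9220888/497 ≈ -18553.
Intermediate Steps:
A(K) = 75 (A(K) = 25 + 50 = 75)
Y = -1255 (Y = 75 - 1330 = -1255)
M = -1255
-26301 - ((-7005/(-497) - 6507) + M) = -26301 - ((-7005/(-497) - 6507) - 1255) = -26301 - ((-7005*(-1)/497 - 6507) - 1255) = -26301 - ((-15*(-467/497) - 6507) - 1255) = -26301 - ((7005/497 - 6507) - 1255) = -26301 - (-3226974/497 - 1255) = -26301 - 1*(-3850709/497) = -26301 + 3850709/497 = -9220888/497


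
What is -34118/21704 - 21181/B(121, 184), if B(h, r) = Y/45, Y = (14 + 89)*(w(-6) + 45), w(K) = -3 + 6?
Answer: -868989103/4471024 ≈ -194.36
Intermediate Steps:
w(K) = 3
Y = 4944 (Y = (14 + 89)*(3 + 45) = 103*48 = 4944)
B(h, r) = 1648/15 (B(h, r) = 4944/45 = 4944*(1/45) = 1648/15)
-34118/21704 - 21181/B(121, 184) = -34118/21704 - 21181/1648/15 = -34118*1/21704 - 21181*15/1648 = -17059/10852 - 317715/1648 = -868989103/4471024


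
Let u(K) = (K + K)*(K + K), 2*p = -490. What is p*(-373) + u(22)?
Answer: 93321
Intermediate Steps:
p = -245 (p = (1/2)*(-490) = -245)
u(K) = 4*K**2 (u(K) = (2*K)*(2*K) = 4*K**2)
p*(-373) + u(22) = -245*(-373) + 4*22**2 = 91385 + 4*484 = 91385 + 1936 = 93321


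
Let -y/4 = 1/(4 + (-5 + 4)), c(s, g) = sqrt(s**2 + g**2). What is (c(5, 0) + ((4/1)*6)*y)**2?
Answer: 729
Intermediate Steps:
c(s, g) = sqrt(g**2 + s**2)
y = -4/3 (y = -4/(4 + (-5 + 4)) = -4/(4 - 1) = -4/3 ≈ -1.3333)
(c(5, 0) + ((4/1)*6)*y)**2 = (sqrt(0**2 + 5**2) + ((4/1)*6)*(-4/3))**2 = (sqrt(0 + 25) + ((4*1)*6)*(-4/3))**2 = (sqrt(25) + (4*6)*(-4/3))**2 = (5 + 24*(-4/3))**2 = (5 - 32)**2 = (-27)**2 = 729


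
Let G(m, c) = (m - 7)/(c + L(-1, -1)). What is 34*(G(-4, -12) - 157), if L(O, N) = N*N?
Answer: -5304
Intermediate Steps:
L(O, N) = N²
G(m, c) = (-7 + m)/(1 + c) (G(m, c) = (m - 7)/(c + (-1)²) = (-7 + m)/(c + 1) = (-7 + m)/(1 + c))
34*(G(-4, -12) - 157) = 34*((-7 - 4)/(1 - 12) - 157) = 34*(-11/(-11) - 157) = 34*(-1/11*(-11) - 157) = 34*(1 - 157) = 34*(-156) = -5304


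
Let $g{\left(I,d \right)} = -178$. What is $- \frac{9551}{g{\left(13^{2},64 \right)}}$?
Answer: $\frac{9551}{178} \approx 53.657$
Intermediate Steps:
$- \frac{9551}{g{\left(13^{2},64 \right)}} = - \frac{9551}{-178} = \left(-9551\right) \left(- \frac{1}{178}\right) = \frac{9551}{178}$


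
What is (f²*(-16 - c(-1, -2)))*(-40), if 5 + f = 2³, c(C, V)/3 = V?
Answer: 3600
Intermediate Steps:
c(C, V) = 3*V
f = 3 (f = -5 + 2³ = -5 + 8 = 3)
(f²*(-16 - c(-1, -2)))*(-40) = (3²*(-16 - 3*(-2)))*(-40) = (9*(-16 - 1*(-6)))*(-40) = (9*(-16 + 6))*(-40) = (9*(-10))*(-40) = -90*(-40) = 3600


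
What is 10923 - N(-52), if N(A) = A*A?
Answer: 8219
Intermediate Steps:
N(A) = A²
10923 - N(-52) = 10923 - 1*(-52)² = 10923 - 1*2704 = 10923 - 2704 = 8219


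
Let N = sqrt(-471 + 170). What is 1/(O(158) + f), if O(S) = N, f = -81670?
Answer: -81670/6669989201 - I*sqrt(301)/6669989201 ≈ -1.2244e-5 - 2.6011e-9*I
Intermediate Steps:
N = I*sqrt(301) (N = sqrt(-301) = I*sqrt(301) ≈ 17.349*I)
O(S) = I*sqrt(301)
1/(O(158) + f) = 1/(I*sqrt(301) - 81670) = 1/(-81670 + I*sqrt(301))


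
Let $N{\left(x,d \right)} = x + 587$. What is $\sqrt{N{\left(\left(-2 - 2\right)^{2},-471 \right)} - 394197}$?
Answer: $i \sqrt{393594} \approx 627.37 i$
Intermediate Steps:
$N{\left(x,d \right)} = 587 + x$
$\sqrt{N{\left(\left(-2 - 2\right)^{2},-471 \right)} - 394197} = \sqrt{\left(587 + \left(-2 - 2\right)^{2}\right) - 394197} = \sqrt{\left(587 + \left(-4\right)^{2}\right) - 394197} = \sqrt{\left(587 + 16\right) - 394197} = \sqrt{603 - 394197} = \sqrt{-393594} = i \sqrt{393594}$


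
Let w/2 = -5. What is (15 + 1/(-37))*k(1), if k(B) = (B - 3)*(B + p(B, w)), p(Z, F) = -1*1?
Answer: 0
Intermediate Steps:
w = -10 (w = 2*(-5) = -10)
p(Z, F) = -1
k(B) = (-1 + B)*(-3 + B) (k(B) = (B - 3)*(B - 1) = (-3 + B)*(-1 + B) = (-1 + B)*(-3 + B))
(15 + 1/(-37))*k(1) = (15 + 1/(-37))*(3 + 1² - 4*1) = (15 - 1/37)*(3 + 1 - 4) = (554/37)*0 = 0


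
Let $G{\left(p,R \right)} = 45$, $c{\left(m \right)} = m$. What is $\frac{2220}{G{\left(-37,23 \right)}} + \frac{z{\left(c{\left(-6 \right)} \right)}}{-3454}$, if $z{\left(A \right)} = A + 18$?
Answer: $\frac{255578}{5181} \approx 49.33$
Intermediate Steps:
$z{\left(A \right)} = 18 + A$
$\frac{2220}{G{\left(-37,23 \right)}} + \frac{z{\left(c{\left(-6 \right)} \right)}}{-3454} = \frac{2220}{45} + \frac{18 - 6}{-3454} = 2220 \cdot \frac{1}{45} + 12 \left(- \frac{1}{3454}\right) = \frac{148}{3} - \frac{6}{1727} = \frac{255578}{5181}$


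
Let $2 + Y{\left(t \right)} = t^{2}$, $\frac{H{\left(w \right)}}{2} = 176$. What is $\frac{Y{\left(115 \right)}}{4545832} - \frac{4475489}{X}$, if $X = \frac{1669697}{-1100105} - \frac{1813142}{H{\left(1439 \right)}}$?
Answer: $\frac{3939146531039581829861}{4534999994344028664} \approx 868.61$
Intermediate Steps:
$H{\left(w \right)} = 352$ ($H{\left(w \right)} = 2 \cdot 176 = 352$)
$Y{\left(t \right)} = -2 + t^{2}$
$X = - \frac{997617156627}{193618480}$ ($X = \frac{1669697}{-1100105} - \frac{1813142}{352} = 1669697 \left(- \frac{1}{1100105}\right) - \frac{906571}{176} = - \frac{1669697}{1100105} - \frac{906571}{176} = - \frac{997617156627}{193618480} \approx -5152.5$)
$\frac{Y{\left(115 \right)}}{4545832} - \frac{4475489}{X} = \frac{-2 + 115^{2}}{4545832} - \frac{4475489}{- \frac{997617156627}{193618480}} = \left(-2 + 13225\right) \frac{1}{4545832} - - \frac{866537377436720}{997617156627} = 13223 \cdot \frac{1}{4545832} + \frac{866537377436720}{997617156627} = \frac{13223}{4545832} + \frac{866537377436720}{997617156627} = \frac{3939146531039581829861}{4534999994344028664}$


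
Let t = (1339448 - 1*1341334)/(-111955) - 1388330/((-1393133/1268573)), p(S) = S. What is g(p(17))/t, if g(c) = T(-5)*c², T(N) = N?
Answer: -225374056246675/197174919465639788 ≈ -0.0011430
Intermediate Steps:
g(c) = -5*c²
t = 197174919465639788/155968205015 (t = (1339448 - 1341334)*(-1/111955) - 1388330/((-1393133*1/1268573)) = -1886*(-1/111955) - 1388330/(-1393133/1268573) = 1886/111955 - 1388330*(-1268573/1393133) = 1886/111955 + 1761197953090/1393133 = 197174919465639788/155968205015 ≈ 1.2642e+6)
g(p(17))/t = (-5*17²)/(197174919465639788/155968205015) = -5*289*(155968205015/197174919465639788) = -1445*155968205015/197174919465639788 = -225374056246675/197174919465639788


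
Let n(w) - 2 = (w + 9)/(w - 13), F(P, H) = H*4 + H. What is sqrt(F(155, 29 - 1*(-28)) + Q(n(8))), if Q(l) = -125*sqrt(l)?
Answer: sqrt(285 - 25*I*sqrt(35)) ≈ 17.408 - 4.2481*I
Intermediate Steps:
F(P, H) = 5*H (F(P, H) = 4*H + H = 5*H)
n(w) = 2 + (9 + w)/(-13 + w) (n(w) = 2 + (w + 9)/(w - 13) = 2 + (9 + w)/(-13 + w))
sqrt(F(155, 29 - 1*(-28)) + Q(n(8))) = sqrt(5*(29 - 1*(-28)) - 125*sqrt(-17 + 3*8)*(I*sqrt(5)/5)) = sqrt(5*(29 + 28) - 125*sqrt(-17 + 24)*(I*sqrt(5)/5)) = sqrt(5*57 - 125*I*sqrt(35)/5) = sqrt(285 - 25*I*sqrt(35))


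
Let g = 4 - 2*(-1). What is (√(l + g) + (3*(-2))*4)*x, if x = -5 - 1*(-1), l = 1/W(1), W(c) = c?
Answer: 96 - 4*√7 ≈ 85.417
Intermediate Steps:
l = 1 (l = 1/1 = 1)
x = -4 (x = -5 + 1 = -4)
g = 6 (g = 4 + 2 = 6)
(√(l + g) + (3*(-2))*4)*x = (√(1 + 6) + (3*(-2))*4)*(-4) = (√7 - 6*4)*(-4) = (√7 - 24)*(-4) = (-24 + √7)*(-4) = 96 - 4*√7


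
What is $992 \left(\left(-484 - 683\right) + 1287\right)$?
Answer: $119040$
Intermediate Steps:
$992 \left(\left(-484 - 683\right) + 1287\right) = 992 \left(-1167 + 1287\right) = 992 \cdot 120 = 119040$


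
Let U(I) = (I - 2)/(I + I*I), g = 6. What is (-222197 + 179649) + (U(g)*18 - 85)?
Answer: -298419/7 ≈ -42631.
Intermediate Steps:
U(I) = (-2 + I)/(I + I²)
(-222197 + 179649) + (U(g)*18 - 85) = (-222197 + 179649) + (((-2 + 6)/(6*(1 + 6)))*18 - 85) = -42548 + (((⅙)*4/7)*18 - 85) = -42548 + (((⅙)*(⅐)*4)*18 - 85) = -42548 + ((2/21)*18 - 85) = -42548 + (12/7 - 85) = -42548 - 583/7 = -298419/7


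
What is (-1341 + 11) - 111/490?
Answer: -651811/490 ≈ -1330.2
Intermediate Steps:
(-1341 + 11) - 111/490 = -1330 - 111*1/490 = -1330 - 111/490 = -651811/490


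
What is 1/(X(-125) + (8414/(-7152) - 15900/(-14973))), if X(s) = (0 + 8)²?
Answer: 17847816/1140215887 ≈ 0.015653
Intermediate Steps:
X(s) = 64 (X(s) = 8² = 64)
1/(X(-125) + (8414/(-7152) - 15900/(-14973))) = 1/(64 + (8414/(-7152) - 15900/(-14973))) = 1/(64 + (8414*(-1/7152) - 15900*(-1/14973))) = 1/(64 + (-4207/3576 + 5300/4991)) = 1/(64 - 2044337/17847816) = 1/(1140215887/17847816) = 17847816/1140215887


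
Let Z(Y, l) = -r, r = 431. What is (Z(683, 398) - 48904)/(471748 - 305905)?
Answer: -16445/55281 ≈ -0.29748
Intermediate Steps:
Z(Y, l) = -431 (Z(Y, l) = -1*431 = -431)
(Z(683, 398) - 48904)/(471748 - 305905) = (-431 - 48904)/(471748 - 305905) = -49335/165843 = -49335*1/165843 = -16445/55281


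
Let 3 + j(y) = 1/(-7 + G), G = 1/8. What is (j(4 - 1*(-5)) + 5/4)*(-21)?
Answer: 8757/220 ≈ 39.805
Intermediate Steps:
G = ⅛ ≈ 0.12500
j(y) = -173/55 (j(y) = -3 + 1/(-7 + ⅛) = -3 + 1/(-55/8) = -3 - 8/55 = -173/55)
(j(4 - 1*(-5)) + 5/4)*(-21) = (-173/55 + 5/4)*(-21) = -417/220*(-21) = 8757/220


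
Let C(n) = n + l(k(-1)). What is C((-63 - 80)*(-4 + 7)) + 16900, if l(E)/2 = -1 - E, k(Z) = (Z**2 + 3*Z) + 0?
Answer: 16473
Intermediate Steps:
k(Z) = Z**2 + 3*Z
l(E) = -2 - 2*E (l(E) = 2*(-1 - E) = -2 - 2*E)
C(n) = 2 + n (C(n) = n + (-2 - (-2)*(3 - 1)) = n + (-2 - (-2)*2) = n + (-2 - 2*(-2)) = n + (-2 + 4) = n + 2 = 2 + n)
C((-63 - 80)*(-4 + 7)) + 16900 = (2 + (-63 - 80)*(-4 + 7)) + 16900 = (2 - 143*3) + 16900 = (2 - 429) + 16900 = -427 + 16900 = 16473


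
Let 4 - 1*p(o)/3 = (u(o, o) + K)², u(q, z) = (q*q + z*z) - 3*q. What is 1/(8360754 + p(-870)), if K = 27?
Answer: -1/6898735164141 ≈ -1.4495e-13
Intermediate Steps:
u(q, z) = q² + z² - 3*q (u(q, z) = (q² + z²) - 3*q = q² + z² - 3*q)
p(o) = 12 - 3*(27 - 3*o + 2*o²)² (p(o) = 12 - 3*((o² + o² - 3*o) + 27)² = 12 - 3*((-3*o + 2*o²) + 27)² = 12 - 3*(27 - 3*o + 2*o²)²)
1/(8360754 + p(-870)) = 1/(8360754 + (12 - 3*(27 - 3*(-870) + 2*(-870)²)²)) = 1/(8360754 + (12 - 3*(27 + 2610 + 2*756900)²)) = 1/(8360754 + (12 - 3*(27 + 2610 + 1513800)²)) = 1/(8360754 + (12 - 3*1516437²)) = 1/(8360754 + (12 - 3*2299581174969)) = 1/(8360754 + (12 - 6898743524907)) = 1/(8360754 - 6898743524895) = 1/(-6898735164141) = -1/6898735164141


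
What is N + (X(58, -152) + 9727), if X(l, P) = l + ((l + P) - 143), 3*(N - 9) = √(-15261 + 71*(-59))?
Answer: 9557 + 5*I*√778/3 ≈ 9557.0 + 46.488*I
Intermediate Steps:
N = 9 + 5*I*√778/3 (N = 9 + √(-15261 + 71*(-59))/3 = 9 + √(-15261 - 4189)/3 = 9 + √(-19450)/3 = 9 + (5*I*√778)/3 = 9 + 5*I*√778/3 ≈ 9.0 + 46.488*I)
X(l, P) = -143 + P + 2*l (X(l, P) = l + ((P + l) - 143) = l + (-143 + P + l) = -143 + P + 2*l)
N + (X(58, -152) + 9727) = (9 + 5*I*√778/3) + ((-143 - 152 + 2*58) + 9727) = (9 + 5*I*√778/3) + ((-143 - 152 + 116) + 9727) = (9 + 5*I*√778/3) + (-179 + 9727) = (9 + 5*I*√778/3) + 9548 = 9557 + 5*I*√778/3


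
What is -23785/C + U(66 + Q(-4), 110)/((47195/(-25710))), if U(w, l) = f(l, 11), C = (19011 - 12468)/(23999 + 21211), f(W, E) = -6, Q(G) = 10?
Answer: -3383247399838/20586459 ≈ -1.6434e+5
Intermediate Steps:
C = 2181/15070 (C = 6543/45210 = 6543*(1/45210) = 2181/15070 ≈ 0.14472)
U(w, l) = -6
-23785/C + U(66 + Q(-4), 110)/((47195/(-25710))) = -23785/2181/15070 - 6/(47195/(-25710)) = -23785*15070/2181 - 6/(47195*(-1/25710)) = -358439950/2181 - 6/(-9439/5142) = -358439950/2181 - 6*(-5142/9439) = -358439950/2181 + 30852/9439 = -3383247399838/20586459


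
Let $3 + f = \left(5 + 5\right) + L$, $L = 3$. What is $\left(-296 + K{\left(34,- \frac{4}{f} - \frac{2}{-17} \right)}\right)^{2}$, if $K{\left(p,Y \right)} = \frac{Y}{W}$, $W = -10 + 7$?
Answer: $\frac{632623104}{7225} \approx 87560.0$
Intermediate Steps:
$f = 10$ ($f = -3 + \left(\left(5 + 5\right) + 3\right) = -3 + \left(10 + 3\right) = -3 + 13 = 10$)
$W = -3$
$K{\left(p,Y \right)} = - \frac{Y}{3}$ ($K{\left(p,Y \right)} = \frac{Y}{-3} = - \frac{Y}{3}$)
$\left(-296 + K{\left(34,- \frac{4}{f} - \frac{2}{-17} \right)}\right)^{2} = \left(-296 - \frac{- \frac{4}{10} - \frac{2}{-17}}{3}\right)^{2} = \left(-296 - \frac{\left(-4\right) \frac{1}{10} - - \frac{2}{17}}{3}\right)^{2} = \left(-296 - \frac{- \frac{2}{5} + \frac{2}{17}}{3}\right)^{2} = \left(-296 - - \frac{8}{85}\right)^{2} = \left(-296 + \frac{8}{85}\right)^{2} = \left(- \frac{25152}{85}\right)^{2} = \frac{632623104}{7225}$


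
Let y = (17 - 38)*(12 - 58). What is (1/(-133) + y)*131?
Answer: 16830487/133 ≈ 1.2655e+5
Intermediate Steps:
y = 966 (y = -21*(-46) = 966)
(1/(-133) + y)*131 = (1/(-133) + 966)*131 = (-1/133 + 966)*131 = (128477/133)*131 = 16830487/133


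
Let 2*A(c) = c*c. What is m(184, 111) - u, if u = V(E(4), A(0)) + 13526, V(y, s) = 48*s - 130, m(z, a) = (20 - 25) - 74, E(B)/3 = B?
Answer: -13475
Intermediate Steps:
E(B) = 3*B
m(z, a) = -79 (m(z, a) = -5 - 74 = -79)
A(c) = c**2/2 (A(c) = (c*c)/2 = c**2/2)
V(y, s) = -130 + 48*s
u = 13396 (u = (-130 + 48*((1/2)*0**2)) + 13526 = (-130 + 48*((1/2)*0)) + 13526 = (-130 + 48*0) + 13526 = (-130 + 0) + 13526 = -130 + 13526 = 13396)
m(184, 111) - u = -79 - 1*13396 = -79 - 13396 = -13475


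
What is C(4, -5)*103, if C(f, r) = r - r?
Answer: 0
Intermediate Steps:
C(f, r) = 0
C(4, -5)*103 = 0*103 = 0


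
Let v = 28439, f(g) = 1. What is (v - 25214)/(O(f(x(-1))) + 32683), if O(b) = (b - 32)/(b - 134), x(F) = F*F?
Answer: 1995/20218 ≈ 0.098674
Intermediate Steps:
x(F) = F²
O(b) = (-32 + b)/(-134 + b)
(v - 25214)/(O(f(x(-1))) + 32683) = (28439 - 25214)/((-32 + 1)/(-134 + 1) + 32683) = 3225/(-31/(-133) + 32683) = 3225/(-1/133*(-31) + 32683) = 3225/(31/133 + 32683) = 3225/(4346870/133) = 3225*(133/4346870) = 1995/20218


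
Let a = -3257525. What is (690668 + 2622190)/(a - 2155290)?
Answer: -3312858/5412815 ≈ -0.61204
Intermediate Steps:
(690668 + 2622190)/(a - 2155290) = (690668 + 2622190)/(-3257525 - 2155290) = 3312858/(-5412815) = 3312858*(-1/5412815) = -3312858/5412815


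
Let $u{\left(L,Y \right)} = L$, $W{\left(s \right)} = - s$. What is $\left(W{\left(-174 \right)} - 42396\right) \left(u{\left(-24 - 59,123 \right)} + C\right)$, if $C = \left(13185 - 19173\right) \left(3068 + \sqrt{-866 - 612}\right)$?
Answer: $775671635274 + 252825336 i \sqrt{1478} \approx 7.7567 \cdot 10^{11} + 9.7198 \cdot 10^{9} i$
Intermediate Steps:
$C = -18371184 - 5988 i \sqrt{1478}$ ($C = - 5988 \left(3068 + \sqrt{-1478}\right) = - 5988 \left(3068 + i \sqrt{1478}\right) = -18371184 - 5988 i \sqrt{1478} \approx -1.8371 \cdot 10^{7} - 2.3021 \cdot 10^{5} i$)
$\left(W{\left(-174 \right)} - 42396\right) \left(u{\left(-24 - 59,123 \right)} + C\right) = \left(\left(-1\right) \left(-174\right) - 42396\right) \left(\left(-24 - 59\right) - \left(18371184 + 5988 i \sqrt{1478}\right)\right) = \left(174 - 42396\right) \left(-83 - \left(18371184 + 5988 i \sqrt{1478}\right)\right) = - 42222 \left(-18371267 - 5988 i \sqrt{1478}\right) = 775671635274 + 252825336 i \sqrt{1478}$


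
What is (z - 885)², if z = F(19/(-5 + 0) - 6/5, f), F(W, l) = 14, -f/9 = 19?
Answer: 758641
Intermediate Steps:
f = -171 (f = -9*19 = -171)
z = 14
(z - 885)² = (14 - 885)² = (-871)² = 758641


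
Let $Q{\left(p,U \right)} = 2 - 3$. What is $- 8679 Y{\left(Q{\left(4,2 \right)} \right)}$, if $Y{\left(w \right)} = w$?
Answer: $8679$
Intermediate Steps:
$Q{\left(p,U \right)} = -1$
$- 8679 Y{\left(Q{\left(4,2 \right)} \right)} = \left(-8679\right) \left(-1\right) = 8679$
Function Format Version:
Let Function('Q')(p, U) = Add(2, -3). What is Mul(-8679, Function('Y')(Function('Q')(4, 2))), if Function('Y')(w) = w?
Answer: 8679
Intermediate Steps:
Function('Q')(p, U) = -1
Mul(-8679, Function('Y')(Function('Q')(4, 2))) = Mul(-8679, -1) = 8679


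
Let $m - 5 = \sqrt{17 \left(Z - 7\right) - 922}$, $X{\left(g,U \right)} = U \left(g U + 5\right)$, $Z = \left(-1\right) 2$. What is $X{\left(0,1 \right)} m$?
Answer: $25 + 25 i \sqrt{43} \approx 25.0 + 163.94 i$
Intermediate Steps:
$Z = -2$
$X{\left(g,U \right)} = U \left(5 + U g\right)$ ($X{\left(g,U \right)} = U \left(U g + 5\right) = U \left(5 + U g\right)$)
$m = 5 + 5 i \sqrt{43}$ ($m = 5 + \sqrt{17 \left(-2 - 7\right) - 922} = 5 + \sqrt{17 \left(-9\right) - 922} = 5 + \sqrt{-153 - 922} = 5 + \sqrt{-1075} = 5 + 5 i \sqrt{43} \approx 5.0 + 32.787 i$)
$X{\left(0,1 \right)} m = 1 \left(5 + 1 \cdot 0\right) \left(5 + 5 i \sqrt{43}\right) = 1 \left(5 + 0\right) \left(5 + 5 i \sqrt{43}\right) = 1 \cdot 5 \left(5 + 5 i \sqrt{43}\right) = 5 \left(5 + 5 i \sqrt{43}\right) = 25 + 25 i \sqrt{43}$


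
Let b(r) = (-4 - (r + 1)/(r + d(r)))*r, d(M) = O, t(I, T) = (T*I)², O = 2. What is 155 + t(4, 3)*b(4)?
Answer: -2629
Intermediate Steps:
t(I, T) = I²*T² (t(I, T) = (I*T)² = I²*T²)
d(M) = 2
b(r) = r*(-4 - (1 + r)/(2 + r)) (b(r) = (-4 - (r + 1)/(r + 2))*r = (-4 - (1 + r)/(2 + r))*r = r*(-4 - (1 + r)/(2 + r)))
155 + t(4, 3)*b(4) = 155 + (4²*3²)*(-1*4*(9 + 5*4)/(2 + 4)) = 155 + (16*9)*(-1*4*(9 + 20)/6) = 155 + 144*(-1*4*⅙*29) = 155 + 144*(-58/3) = 155 - 2784 = -2629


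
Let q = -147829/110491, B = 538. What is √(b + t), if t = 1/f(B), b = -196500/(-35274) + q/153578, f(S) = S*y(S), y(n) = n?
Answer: √4011721151484936462384717724364499/26835621140683898 ≈ 2.3602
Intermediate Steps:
q = -147829/110491 (q = -147829*1/110491 = -147829/110491 ≈ -1.3379)
f(S) = S² (f(S) = S*S = S²)
b = 555733448547809/99760673385442 (b = -196500/(-35274) - 147829/110491/153578 = -196500*(-1/35274) - 147829/110491*1/153578 = 32750/5879 - 147829/16968986798 = 555733448547809/99760673385442 ≈ 5.5707)
t = 1/289444 (t = 1/(538²) = 1/289444 ≈ 3.4549e-6)
√(b + t) = √(555733448547809/99760673385442 + 1/289444) = √(80426906021072706819/14437564173687937124) = √4011721151484936462384717724364499/26835621140683898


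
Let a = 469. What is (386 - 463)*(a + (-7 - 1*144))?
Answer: -24486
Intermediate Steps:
(386 - 463)*(a + (-7 - 1*144)) = (386 - 463)*(469 + (-7 - 1*144)) = -77*(469 + (-7 - 144)) = -77*(469 - 151) = -77*318 = -24486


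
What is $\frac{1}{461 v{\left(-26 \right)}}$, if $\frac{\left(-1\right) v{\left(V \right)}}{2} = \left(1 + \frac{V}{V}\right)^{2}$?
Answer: $- \frac{1}{3688} \approx -0.00027115$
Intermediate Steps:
$v{\left(V \right)} = -8$ ($v{\left(V \right)} = - 2 \left(1 + \frac{V}{V}\right)^{2} = - 2 \left(1 + 1\right)^{2} = - 2 \cdot 2^{2} = \left(-2\right) 4 = -8$)
$\frac{1}{461 v{\left(-26 \right)}} = \frac{1}{461 \left(-8\right)} = \frac{1}{-3688} = - \frac{1}{3688}$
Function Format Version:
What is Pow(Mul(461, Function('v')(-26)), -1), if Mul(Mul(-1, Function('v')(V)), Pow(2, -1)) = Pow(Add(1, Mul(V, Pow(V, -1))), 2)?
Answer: Rational(-1, 3688) ≈ -0.00027115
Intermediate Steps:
Function('v')(V) = -8 (Function('v')(V) = Mul(-2, Pow(Add(1, Mul(V, Pow(V, -1))), 2)) = Mul(-2, Pow(Add(1, 1), 2)) = Mul(-2, Pow(2, 2)) = Mul(-2, 4) = -8)
Pow(Mul(461, Function('v')(-26)), -1) = Pow(Mul(461, -8), -1) = Pow(-3688, -1) = Rational(-1, 3688)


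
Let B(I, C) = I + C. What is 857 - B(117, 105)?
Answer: 635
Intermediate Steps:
B(I, C) = C + I
857 - B(117, 105) = 857 - (105 + 117) = 857 - 1*222 = 857 - 222 = 635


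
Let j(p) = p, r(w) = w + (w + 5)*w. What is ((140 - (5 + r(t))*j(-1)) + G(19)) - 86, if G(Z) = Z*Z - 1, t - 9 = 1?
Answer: 579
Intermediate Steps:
t = 10 (t = 9 + 1 = 10)
r(w) = w + w*(5 + w) (r(w) = w + (5 + w)*w = w + w*(5 + w))
G(Z) = -1 + Z² (G(Z) = Z² - 1 = -1 + Z²)
((140 - (5 + r(t))*j(-1)) + G(19)) - 86 = ((140 - (5 + 10*(6 + 10))*(-1)) + (-1 + 19²)) - 86 = ((140 - (5 + 10*16)*(-1)) + (-1 + 361)) - 86 = ((140 - (5 + 160)*(-1)) + 360) - 86 = ((140 - 165*(-1)) + 360) - 86 = ((140 - 1*(-165)) + 360) - 86 = ((140 + 165) + 360) - 86 = (305 + 360) - 86 = 665 - 86 = 579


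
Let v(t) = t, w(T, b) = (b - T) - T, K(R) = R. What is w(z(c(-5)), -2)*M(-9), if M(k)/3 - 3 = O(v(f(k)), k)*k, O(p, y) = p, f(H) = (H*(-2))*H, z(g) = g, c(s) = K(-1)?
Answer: 0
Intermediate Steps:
c(s) = -1
f(H) = -2*H² (f(H) = (-2*H)*H = -2*H²)
w(T, b) = b - 2*T
M(k) = 9 - 6*k³ (M(k) = 9 + 3*((-2*k²)*k) = 9 + 3*(-2*k³) = 9 - 6*k³)
w(z(c(-5)), -2)*M(-9) = (-2 - 2*(-1))*(9 - 6*(-9)³) = (-2 + 2)*(9 - 6*(-729)) = 0*(9 + 4374) = 0*4383 = 0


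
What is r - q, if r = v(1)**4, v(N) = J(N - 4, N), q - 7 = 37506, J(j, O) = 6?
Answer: -36217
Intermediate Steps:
q = 37513 (q = 7 + 37506 = 37513)
v(N) = 6
r = 1296 (r = 6**4 = 1296)
r - q = 1296 - 1*37513 = 1296 - 37513 = -36217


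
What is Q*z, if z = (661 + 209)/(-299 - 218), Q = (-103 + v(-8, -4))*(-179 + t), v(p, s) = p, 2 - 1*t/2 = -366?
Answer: 53789490/517 ≈ 1.0404e+5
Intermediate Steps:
t = 736 (t = 4 - 2*(-366) = 4 + 732 = 736)
Q = -61827 (Q = (-103 - 8)*(-179 + 736) = -111*557 = -61827)
z = -870/517 (z = 870/(-517) = 870*(-1/517) = -870/517 ≈ -1.6828)
Q*z = -61827*(-870/517) = 53789490/517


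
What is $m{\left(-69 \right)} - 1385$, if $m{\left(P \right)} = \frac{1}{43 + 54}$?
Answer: $- \frac{134344}{97} \approx -1385.0$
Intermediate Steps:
$m{\left(P \right)} = \frac{1}{97}$
$m{\left(-69 \right)} - 1385 = \frac{1}{97} - 1385 = - \frac{134344}{97}$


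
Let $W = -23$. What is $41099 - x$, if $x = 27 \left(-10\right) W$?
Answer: $34889$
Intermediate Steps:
$x = 6210$ ($x = 27 \left(-10\right) \left(-23\right) = \left(-270\right) \left(-23\right) = 6210$)
$41099 - x = 41099 - 6210 = 34889$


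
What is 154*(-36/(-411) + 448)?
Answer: 9453752/137 ≈ 69006.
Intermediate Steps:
154*(-36/(-411) + 448) = 154*(-36*(-1/411) + 448) = 154*(12/137 + 448) = 154*(61388/137) = 9453752/137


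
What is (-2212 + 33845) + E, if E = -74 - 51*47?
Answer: 29162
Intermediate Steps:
E = -2471 (E = -74 - 2397 = -2471)
(-2212 + 33845) + E = (-2212 + 33845) - 2471 = 31633 - 2471 = 29162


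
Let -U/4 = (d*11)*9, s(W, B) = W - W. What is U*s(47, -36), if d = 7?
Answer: 0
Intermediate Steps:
s(W, B) = 0
U = -2772 (U = -4*7*11*9 = -308*9 = -4*693 = -2772)
U*s(47, -36) = -2772*0 = 0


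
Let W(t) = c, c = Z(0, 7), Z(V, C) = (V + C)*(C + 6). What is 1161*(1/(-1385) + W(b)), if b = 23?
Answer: 146325474/1385 ≈ 1.0565e+5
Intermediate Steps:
Z(V, C) = (6 + C)*(C + V) (Z(V, C) = (C + V)*(6 + C) = (6 + C)*(C + V))
c = 91 (c = 7² + 6*7 + 6*0 + 7*0 = 49 + 42 + 0 + 0 = 91)
W(t) = 91
1161*(1/(-1385) + W(b)) = 1161*(1/(-1385) + 91) = 1161*(-1/1385 + 91) = 1161*(126034/1385) = 146325474/1385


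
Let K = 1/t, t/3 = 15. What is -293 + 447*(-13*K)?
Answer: -6332/15 ≈ -422.13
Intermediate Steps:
t = 45 (t = 3*15 = 45)
K = 1/45 ≈ 0.022222
-293 + 447*(-13*K) = -293 + 447*(-13*1/45) = -293 + 447*(-13/45) = -293 - 1937/15 = -6332/15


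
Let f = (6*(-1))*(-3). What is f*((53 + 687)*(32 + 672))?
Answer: 9377280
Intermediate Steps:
f = 18 (f = -6*(-3) = 18)
f*((53 + 687)*(32 + 672)) = 18*((53 + 687)*(32 + 672)) = 18*(740*704) = 18*520960 = 9377280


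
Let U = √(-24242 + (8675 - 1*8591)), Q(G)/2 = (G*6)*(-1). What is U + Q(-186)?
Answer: 2232 + I*√24158 ≈ 2232.0 + 155.43*I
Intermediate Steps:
Q(G) = -12*G (Q(G) = 2*((G*6)*(-1)) = 2*((6*G)*(-1)) = 2*(-6*G) = -12*G)
U = I*√24158 (U = √(-24242 + (8675 - 8591)) = √(-24242 + 84) = √(-24158) = I*√24158 ≈ 155.43*I)
U + Q(-186) = I*√24158 - 12*(-186) = I*√24158 + 2232 = 2232 + I*√24158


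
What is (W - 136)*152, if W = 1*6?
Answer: -19760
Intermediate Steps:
W = 6
(W - 136)*152 = (6 - 136)*152 = -130*152 = -19760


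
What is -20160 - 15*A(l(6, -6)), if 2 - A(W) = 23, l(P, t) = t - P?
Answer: -19845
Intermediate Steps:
A(W) = -21 (A(W) = 2 - 1*23 = 2 - 23 = -21)
-20160 - 15*A(l(6, -6)) = -20160 - 15*(-21) = -20160 - 1*(-315) = -20160 + 315 = -19845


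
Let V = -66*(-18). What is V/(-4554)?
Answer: -6/23 ≈ -0.26087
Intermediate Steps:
V = 1188
V/(-4554) = 1188/(-4554) = 1188*(-1/4554) = -6/23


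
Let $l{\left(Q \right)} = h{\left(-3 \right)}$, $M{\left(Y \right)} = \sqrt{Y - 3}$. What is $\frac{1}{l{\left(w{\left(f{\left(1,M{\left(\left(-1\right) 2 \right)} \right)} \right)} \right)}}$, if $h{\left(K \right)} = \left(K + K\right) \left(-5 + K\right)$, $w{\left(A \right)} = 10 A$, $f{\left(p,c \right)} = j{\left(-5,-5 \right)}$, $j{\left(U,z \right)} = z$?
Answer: $\frac{1}{48} \approx 0.020833$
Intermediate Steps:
$M{\left(Y \right)} = \sqrt{-3 + Y}$
$f{\left(p,c \right)} = -5$
$h{\left(K \right)} = 2 K \left(-5 + K\right)$
$l{\left(Q \right)} = 48$ ($l{\left(Q \right)} = 2 \left(-3\right) \left(-5 - 3\right) = 2 \left(-3\right) \left(-8\right) = 48$)
$\frac{1}{l{\left(w{\left(f{\left(1,M{\left(\left(-1\right) 2 \right)} \right)} \right)} \right)}} = \frac{1}{48}$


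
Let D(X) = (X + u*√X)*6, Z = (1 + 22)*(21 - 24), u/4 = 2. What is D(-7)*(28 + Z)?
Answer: 1722 - 1968*I*√7 ≈ 1722.0 - 5206.8*I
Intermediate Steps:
u = 8 (u = 4*2 = 8)
Z = -69 (Z = 23*(-3) = -69)
D(X) = 6*X + 48*√X (D(X) = (X + 8*√X)*6 = 6*X + 48*√X)
D(-7)*(28 + Z) = (6*(-7) + 48*√(-7))*(28 - 69) = (-42 + 48*(I*√7))*(-41) = (-42 + 48*I*√7)*(-41) = 1722 - 1968*I*√7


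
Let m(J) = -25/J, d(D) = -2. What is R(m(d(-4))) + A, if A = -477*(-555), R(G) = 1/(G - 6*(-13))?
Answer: 47917037/181 ≈ 2.6474e+5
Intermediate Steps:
R(G) = 1/(78 + G) (R(G) = 1/(G + 78) = 1/(78 + G))
A = 264735
R(m(d(-4))) + A = 1/(78 - 25/(-2)) + 264735 = 1/(78 - 25*(-1/2)) + 264735 = 1/(78 + 25/2) + 264735 = 1/(181/2) + 264735 = 2/181 + 264735 = 47917037/181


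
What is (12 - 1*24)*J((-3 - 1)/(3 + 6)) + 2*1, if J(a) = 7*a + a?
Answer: 134/3 ≈ 44.667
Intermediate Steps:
J(a) = 8*a
(12 - 1*24)*J((-3 - 1)/(3 + 6)) + 2*1 = (12 - 1*24)*(8*((-3 - 1)/(3 + 6))) + 2*1 = (12 - 24)*(8*(-4/9)) + 2 = -96*(-4*⅑) + 2 = -96*(-4)/9 + 2 = -12*(-32/9) + 2 = 128/3 + 2 = 134/3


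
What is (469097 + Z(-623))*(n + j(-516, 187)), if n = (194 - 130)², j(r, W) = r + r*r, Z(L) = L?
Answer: 126411150264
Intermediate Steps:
j(r, W) = r + r²
n = 4096 (n = 64² = 4096)
(469097 + Z(-623))*(n + j(-516, 187)) = (469097 - 623)*(4096 - 516*(1 - 516)) = 468474*(4096 - 516*(-515)) = 468474*(4096 + 265740) = 468474*269836 = 126411150264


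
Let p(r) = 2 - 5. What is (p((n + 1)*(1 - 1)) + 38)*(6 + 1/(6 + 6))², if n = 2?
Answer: 186515/144 ≈ 1295.2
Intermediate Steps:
p(r) = -3
(p((n + 1)*(1 - 1)) + 38)*(6 + 1/(6 + 6))² = (-3 + 38)*(6 + 1/(6 + 6))² = 35*(6 + 1/12)² = 35*(73/12)² = 35*(5329/144) = 186515/144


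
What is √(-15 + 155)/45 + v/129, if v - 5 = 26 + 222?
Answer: 253/129 + 2*√35/45 ≈ 2.2242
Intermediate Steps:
v = 253 (v = 5 + (26 + 222) = 5 + 248 = 253)
√(-15 + 155)/45 + v/129 = √(-15 + 155)/45 + 253/129 = √140*(1/45) + 253*(1/129) = (2*√35)*(1/45) + 253/129 = 2*√35/45 + 253/129 = 253/129 + 2*√35/45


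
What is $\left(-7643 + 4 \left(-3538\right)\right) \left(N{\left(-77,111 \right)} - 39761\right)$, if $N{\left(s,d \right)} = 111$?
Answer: $864171750$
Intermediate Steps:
$\left(-7643 + 4 \left(-3538\right)\right) \left(N{\left(-77,111 \right)} - 39761\right) = \left(-7643 + 4 \left(-3538\right)\right) \left(111 - 39761\right) = \left(-7643 - 14152\right) \left(-39650\right) = \left(-21795\right) \left(-39650\right) = 864171750$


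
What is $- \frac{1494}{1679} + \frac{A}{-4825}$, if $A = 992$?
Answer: $- \frac{8874118}{8101175} \approx -1.0954$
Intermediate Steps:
$- \frac{1494}{1679} + \frac{A}{-4825} = - \frac{1494}{1679} + \frac{992}{-4825} = \left(-1494\right) \frac{1}{1679} + 992 \left(- \frac{1}{4825}\right) = - \frac{1494}{1679} - \frac{992}{4825} = - \frac{8874118}{8101175}$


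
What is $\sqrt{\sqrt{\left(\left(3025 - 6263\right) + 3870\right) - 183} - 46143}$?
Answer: $\sqrt{-46143 + \sqrt{449}} \approx 214.76 i$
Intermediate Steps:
$\sqrt{\sqrt{\left(\left(3025 - 6263\right) + 3870\right) - 183} - 46143} = \sqrt{\sqrt{\left(-3238 + 3870\right) - 183} - 46143} = \sqrt{\sqrt{632 - 183} - 46143} = \sqrt{\sqrt{449} - 46143} = \sqrt{-46143 + \sqrt{449}}$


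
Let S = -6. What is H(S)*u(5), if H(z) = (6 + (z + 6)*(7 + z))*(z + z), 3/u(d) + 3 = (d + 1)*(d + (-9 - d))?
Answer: 72/19 ≈ 3.7895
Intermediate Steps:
u(d) = 3/(-12 - 9*d) (u(d) = 3/(-3 + (d + 1)*(d + (-9 - d))) = 3/(-3 + (1 + d)*(-9)) = 3/(-3 + (-9 - 9*d)) = 3/(-12 - 9*d))
H(z) = 2*z*(6 + (6 + z)*(7 + z)) (H(z) = (6 + (6 + z)*(7 + z))*(2*z) = 2*z*(6 + (6 + z)*(7 + z)))
H(S)*u(5) = (2*(-6)*(48 + (-6)² + 13*(-6)))*(-1/(4 + 3*5)) = (2*(-6)*(48 + 36 - 78))*(-1/(4 + 15)) = (2*(-6)*6)*(-1/19) = -(-72)/19 = -72*(-1/19) = 72/19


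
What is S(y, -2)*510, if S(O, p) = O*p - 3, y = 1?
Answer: -2550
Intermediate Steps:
S(O, p) = -3 + O*p
S(y, -2)*510 = (-3 + 1*(-2))*510 = (-3 - 2)*510 = -5*510 = -2550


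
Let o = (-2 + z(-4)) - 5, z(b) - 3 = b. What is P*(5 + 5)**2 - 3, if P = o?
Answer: -803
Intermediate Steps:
z(b) = 3 + b
o = -8 (o = (-2 + (3 - 4)) - 5 = (-2 - 1) - 5 = -3 - 5 = -8)
P = -8
P*(5 + 5)**2 - 3 = -8*(5 + 5)**2 - 3 = -8*10**2 - 3 = -8*100 - 3 = -800 - 3 = -803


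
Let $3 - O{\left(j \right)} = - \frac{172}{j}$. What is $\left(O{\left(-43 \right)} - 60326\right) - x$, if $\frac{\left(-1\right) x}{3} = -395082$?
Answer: $-1245573$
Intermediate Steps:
$O{\left(j \right)} = 3 + \frac{172}{j}$ ($O{\left(j \right)} = 3 - - \frac{172}{j} = 3 + \frac{172}{j}$)
$x = 1185246$ ($x = \left(-3\right) \left(-395082\right) = 1185246$)
$\left(O{\left(-43 \right)} - 60326\right) - x = \left(\left(3 + \frac{172}{-43}\right) - 60326\right) - 1185246 = \left(\left(3 + 172 \left(- \frac{1}{43}\right)\right) - 60326\right) - 1185246 = \left(\left(3 - 4\right) - 60326\right) - 1185246 = \left(-1 - 60326\right) - 1185246 = -60327 - 1185246 = -1245573$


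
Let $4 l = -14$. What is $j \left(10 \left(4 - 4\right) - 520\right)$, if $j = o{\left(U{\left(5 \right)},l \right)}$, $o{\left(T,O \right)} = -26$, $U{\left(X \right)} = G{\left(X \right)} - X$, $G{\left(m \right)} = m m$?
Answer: $13520$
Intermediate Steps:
$G{\left(m \right)} = m^{2}$
$U{\left(X \right)} = X^{2} - X$
$l = - \frac{7}{2}$ ($l = \frac{1}{4} \left(-14\right) = - \frac{7}{2} \approx -3.5$)
$j = -26$
$j \left(10 \left(4 - 4\right) - 520\right) = - 26 \left(10 \left(4 - 4\right) - 520\right) = - 26 \left(10 \cdot 0 - 520\right) = - 26 \left(0 - 520\right) = \left(-26\right) \left(-520\right) = 13520$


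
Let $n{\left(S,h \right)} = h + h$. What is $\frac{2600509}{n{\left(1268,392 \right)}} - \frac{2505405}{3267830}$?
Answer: $\frac{849605708795}{256197872} \approx 3316.2$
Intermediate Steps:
$n{\left(S,h \right)} = 2 h$
$\frac{2600509}{n{\left(1268,392 \right)}} - \frac{2505405}{3267830} = \frac{2600509}{2 \cdot 392} - \frac{2505405}{3267830} = \frac{2600509}{784} - \frac{501081}{653566} = \frac{849605708795}{256197872}$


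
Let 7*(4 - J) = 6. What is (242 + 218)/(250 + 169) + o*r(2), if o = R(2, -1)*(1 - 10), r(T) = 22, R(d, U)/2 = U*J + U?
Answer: 4815016/2933 ≈ 1641.7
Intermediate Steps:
J = 22/7 (J = 4 - ⅐*6 = 4 - 6/7 = 22/7 ≈ 3.1429)
R(d, U) = 58*U/7 (R(d, U) = 2*(U*(22/7) + U) = 2*(22*U/7 + U) = 2*(29*U/7) = 58*U/7)
o = 522/7 (o = ((58/7)*(-1))*(1 - 10) = -58/7*(-9) = 522/7 ≈ 74.571)
(242 + 218)/(250 + 169) + o*r(2) = (242 + 218)/(250 + 169) + (522/7)*22 = 460/419 + 11484/7 = 4815016/2933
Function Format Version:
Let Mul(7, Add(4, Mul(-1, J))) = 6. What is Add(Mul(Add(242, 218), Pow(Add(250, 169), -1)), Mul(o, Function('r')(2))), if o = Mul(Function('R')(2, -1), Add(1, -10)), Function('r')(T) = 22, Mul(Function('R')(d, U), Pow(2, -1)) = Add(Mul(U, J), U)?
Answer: Rational(4815016, 2933) ≈ 1641.7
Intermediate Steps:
J = Rational(22, 7) (J = Add(4, Mul(Rational(-1, 7), 6)) = Add(4, Rational(-6, 7)) = Rational(22, 7) ≈ 3.1429)
Function('R')(d, U) = Mul(Rational(58, 7), U) (Function('R')(d, U) = Mul(2, Add(Mul(U, Rational(22, 7)), U)) = Mul(2, Add(Mul(Rational(22, 7), U), U)) = Mul(2, Mul(Rational(29, 7), U)) = Mul(Rational(58, 7), U))
o = Rational(522, 7) (o = Mul(Mul(Rational(58, 7), -1), Add(1, -10)) = Mul(Rational(-58, 7), -9) = Rational(522, 7) ≈ 74.571)
Add(Mul(Add(242, 218), Pow(Add(250, 169), -1)), Mul(o, Function('r')(2))) = Add(Mul(Add(242, 218), Pow(Add(250, 169), -1)), Mul(Rational(522, 7), 22)) = Add(Mul(460, Pow(419, -1)), Rational(11484, 7)) = Add(Mul(460, Rational(1, 419)), Rational(11484, 7)) = Add(Rational(460, 419), Rational(11484, 7)) = Rational(4815016, 2933)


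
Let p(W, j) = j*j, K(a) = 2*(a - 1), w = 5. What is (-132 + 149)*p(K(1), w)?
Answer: 425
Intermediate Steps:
K(a) = -2 + 2*a (K(a) = 2*(-1 + a) = -2 + 2*a)
p(W, j) = j**2
(-132 + 149)*p(K(1), w) = (-132 + 149)*5**2 = 17*25 = 425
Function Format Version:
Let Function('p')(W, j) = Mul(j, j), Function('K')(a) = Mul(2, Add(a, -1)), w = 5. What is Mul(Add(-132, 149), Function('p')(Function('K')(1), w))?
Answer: 425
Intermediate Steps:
Function('K')(a) = Add(-2, Mul(2, a)) (Function('K')(a) = Mul(2, Add(-1, a)) = Add(-2, Mul(2, a)))
Function('p')(W, j) = Pow(j, 2)
Mul(Add(-132, 149), Function('p')(Function('K')(1), w)) = Mul(Add(-132, 149), Pow(5, 2)) = Mul(17, 25) = 425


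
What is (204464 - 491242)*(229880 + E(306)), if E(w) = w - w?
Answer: -65924526640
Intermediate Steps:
E(w) = 0
(204464 - 491242)*(229880 + E(306)) = (204464 - 491242)*(229880 + 0) = -286778*229880 = -65924526640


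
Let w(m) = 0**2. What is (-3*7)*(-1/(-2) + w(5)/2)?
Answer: -21/2 ≈ -10.500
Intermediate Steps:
w(m) = 0
(-3*7)*(-1/(-2) + w(5)/2) = (-3*7)*(-1/(-2) + 0/2) = -21*(-1*(-1/2) + 0*(1/2)) = -21*(1/2 + 0) = -21*1/2 = -21/2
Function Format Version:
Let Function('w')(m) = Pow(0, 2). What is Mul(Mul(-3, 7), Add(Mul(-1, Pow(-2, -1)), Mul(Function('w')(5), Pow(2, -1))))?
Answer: Rational(-21, 2) ≈ -10.500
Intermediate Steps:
Function('w')(m) = 0
Mul(Mul(-3, 7), Add(Mul(-1, Pow(-2, -1)), Mul(Function('w')(5), Pow(2, -1)))) = Mul(Mul(-3, 7), Add(Mul(-1, Pow(-2, -1)), Mul(0, Pow(2, -1)))) = Mul(-21, Add(Mul(-1, Rational(-1, 2)), Mul(0, Rational(1, 2)))) = Mul(-21, Add(Rational(1, 2), 0)) = Mul(-21, Rational(1, 2)) = Rational(-21, 2)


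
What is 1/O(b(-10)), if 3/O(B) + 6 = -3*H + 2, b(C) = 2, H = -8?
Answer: 20/3 ≈ 6.6667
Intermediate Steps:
O(B) = 3/20 (O(B) = 3/(-6 + (-3*(-8) + 2)) = 3/(-6 + (24 + 2)) = 3/(-6 + 26) = 3/20)
1/O(b(-10)) = 1/(3/20) = 20/3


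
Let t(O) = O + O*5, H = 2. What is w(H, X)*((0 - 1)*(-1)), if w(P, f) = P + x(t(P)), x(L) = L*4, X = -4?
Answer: 50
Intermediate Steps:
t(O) = 6*O (t(O) = O + 5*O = 6*O)
x(L) = 4*L
w(P, f) = 25*P (w(P, f) = P + 4*(6*P) = P + 24*P = 25*P)
w(H, X)*((0 - 1)*(-1)) = (25*2)*((0 - 1)*(-1)) = 50*(-1*(-1)) = 50*1 = 50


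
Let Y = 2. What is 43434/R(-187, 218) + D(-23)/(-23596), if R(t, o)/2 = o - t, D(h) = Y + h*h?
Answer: 56913253/1061820 ≈ 53.600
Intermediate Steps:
D(h) = 2 + h² (D(h) = 2 + h*h = 2 + h²)
R(t, o) = -2*t + 2*o (R(t, o) = 2*(o - t) = -2*t + 2*o)
43434/R(-187, 218) + D(-23)/(-23596) = 43434/(-2*(-187) + 2*218) + (2 + (-23)²)/(-23596) = 43434/(374 + 436) + (2 + 529)*(-1/23596) = 43434/810 + 531*(-1/23596) = 43434*(1/810) - 531/23596 = 2413/45 - 531/23596 = 56913253/1061820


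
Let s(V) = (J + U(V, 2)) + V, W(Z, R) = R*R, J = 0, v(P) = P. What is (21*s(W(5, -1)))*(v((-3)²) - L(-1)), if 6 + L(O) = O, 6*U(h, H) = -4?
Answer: 112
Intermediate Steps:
U(h, H) = -⅔ (U(h, H) = (⅙)*(-4) = -⅔)
L(O) = -6 + O
W(Z, R) = R²
s(V) = -⅔ + V (s(V) = (0 - ⅔) + V = -⅔ + V)
(21*s(W(5, -1)))*(v((-3)²) - L(-1)) = (21*(-⅔ + (-1)²))*((-3)² - (-6 - 1)) = (21*(-⅔ + 1))*(9 - 1*(-7)) = (21*(⅓))*(9 + 7) = 7*16 = 112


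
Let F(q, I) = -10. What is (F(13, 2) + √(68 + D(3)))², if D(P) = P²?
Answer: (10 - √77)² ≈ 1.5007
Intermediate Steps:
(F(13, 2) + √(68 + D(3)))² = (-10 + √(68 + 3²))² = (-10 + √(68 + 9))² = (-10 + √77)²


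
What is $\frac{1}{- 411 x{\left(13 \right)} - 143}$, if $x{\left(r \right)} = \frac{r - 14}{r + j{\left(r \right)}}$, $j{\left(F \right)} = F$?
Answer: $- \frac{26}{3307} \approx -0.0078621$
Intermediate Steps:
$x{\left(r \right)} = \frac{-14 + r}{2 r}$ ($x{\left(r \right)} = \frac{r - 14}{r + r} = \frac{-14 + r}{2 r}$)
$\frac{1}{- 411 x{\left(13 \right)} - 143} = \frac{1}{- 411 \frac{-14 + 13}{2 \cdot 13} - 143} = \frac{1}{- 411 \cdot \frac{1}{2} \cdot \frac{1}{13} \left(-1\right) - 143} = \frac{1}{\left(-411\right) \left(- \frac{1}{26}\right) - 143} = \frac{1}{\frac{411}{26} - 143} = \frac{1}{- \frac{3307}{26}} = - \frac{26}{3307}$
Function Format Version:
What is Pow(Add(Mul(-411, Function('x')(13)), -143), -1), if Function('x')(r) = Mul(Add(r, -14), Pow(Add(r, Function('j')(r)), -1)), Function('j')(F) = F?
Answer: Rational(-26, 3307) ≈ -0.0078621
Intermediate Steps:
Function('x')(r) = Mul(Rational(1, 2), Pow(r, -1), Add(-14, r)) (Function('x')(r) = Mul(Add(r, -14), Pow(Add(r, r), -1)) = Mul(Add(-14, r), Pow(Mul(2, r), -1)) = Mul(Add(-14, r), Mul(Rational(1, 2), Pow(r, -1))) = Mul(Rational(1, 2), Pow(r, -1), Add(-14, r)))
Pow(Add(Mul(-411, Function('x')(13)), -143), -1) = Pow(Add(Mul(-411, Mul(Rational(1, 2), Pow(13, -1), Add(-14, 13))), -143), -1) = Pow(Add(Mul(-411, Mul(Rational(1, 2), Rational(1, 13), -1)), -143), -1) = Pow(Add(Mul(-411, Rational(-1, 26)), -143), -1) = Pow(Add(Rational(411, 26), -143), -1) = Pow(Rational(-3307, 26), -1) = Rational(-26, 3307)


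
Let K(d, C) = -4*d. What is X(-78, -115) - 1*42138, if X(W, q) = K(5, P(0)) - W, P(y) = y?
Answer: -42080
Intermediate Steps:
X(W, q) = -20 - W (X(W, q) = -4*5 - W = -20 - W)
X(-78, -115) - 1*42138 = (-20 - 1*(-78)) - 1*42138 = (-20 + 78) - 42138 = 58 - 42138 = -42080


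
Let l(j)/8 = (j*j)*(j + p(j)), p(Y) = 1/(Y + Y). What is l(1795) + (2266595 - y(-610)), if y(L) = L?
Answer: 46270553385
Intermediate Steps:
p(Y) = 1/(2*Y)
l(j) = 8*j**2*(j + 1/(2*j)) (l(j) = 8*((j*j)*(j + 1/(2*j))) = 8*(j**2*(j + 1/(2*j))) = 8*j**2*(j + 1/(2*j)))
l(1795) + (2266595 - y(-610)) = (4*1795 + 8*1795**3) + (2266595 - 1*(-610)) = (7180 + 8*5783534875) + (2266595 + 610) = (7180 + 46268279000) + 2267205 = 46268286180 + 2267205 = 46270553385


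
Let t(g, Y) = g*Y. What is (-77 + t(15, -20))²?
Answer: 142129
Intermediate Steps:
t(g, Y) = Y*g
(-77 + t(15, -20))² = (-77 - 20*15)² = (-77 - 300)² = (-377)² = 142129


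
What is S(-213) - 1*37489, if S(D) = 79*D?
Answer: -54316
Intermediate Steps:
S(-213) - 1*37489 = 79*(-213) - 1*37489 = -16827 - 37489 = -54316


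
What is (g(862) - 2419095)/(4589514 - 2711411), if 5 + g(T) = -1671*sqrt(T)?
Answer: -2419100/1878103 - 1671*sqrt(862)/1878103 ≈ -1.3142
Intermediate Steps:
g(T) = -5 - 1671*sqrt(T)
(g(862) - 2419095)/(4589514 - 2711411) = ((-5 - 1671*sqrt(862)) - 2419095)/(4589514 - 2711411) = (-2419100 - 1671*sqrt(862))/1878103 = (-2419100 - 1671*sqrt(862))*(1/1878103) = -2419100/1878103 - 1671*sqrt(862)/1878103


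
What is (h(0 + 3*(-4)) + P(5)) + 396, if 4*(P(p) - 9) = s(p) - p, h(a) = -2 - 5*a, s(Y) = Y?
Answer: 463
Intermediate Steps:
P(p) = 9 (P(p) = 9 + (p - p)/4 = 9 + (¼)*0 = 9 + 0 = 9)
(h(0 + 3*(-4)) + P(5)) + 396 = ((-2 - 5*(0 + 3*(-4))) + 9) + 396 = ((-2 - 5*(0 - 12)) + 9) + 396 = ((-2 - 5*(-12)) + 9) + 396 = ((-2 + 60) + 9) + 396 = (58 + 9) + 396 = 67 + 396 = 463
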